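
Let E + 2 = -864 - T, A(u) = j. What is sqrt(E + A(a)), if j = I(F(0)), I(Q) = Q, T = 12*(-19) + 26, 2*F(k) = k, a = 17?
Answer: 2*I*sqrt(166) ≈ 25.768*I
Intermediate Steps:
F(k) = k/2
T = -202 (T = -228 + 26 = -202)
j = 0 (j = (1/2)*0 = 0)
A(u) = 0
E = -664 (E = -2 + (-864 - 1*(-202)) = -2 + (-864 + 202) = -2 - 662 = -664)
sqrt(E + A(a)) = sqrt(-664 + 0) = sqrt(-664) = 2*I*sqrt(166)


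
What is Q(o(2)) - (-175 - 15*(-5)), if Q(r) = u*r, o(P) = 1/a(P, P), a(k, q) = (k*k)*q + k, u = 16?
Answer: 508/5 ≈ 101.60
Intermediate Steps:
a(k, q) = k + q*k**2 (a(k, q) = k**2*q + k = q*k**2 + k = k + q*k**2)
o(P) = 1/(P*(1 + P**2)) (o(P) = 1/(P*(1 + P*P)) = 1/(P*(1 + P**2)))
Q(r) = 16*r
Q(o(2)) - (-175 - 15*(-5)) = 16/(2 + 2**3) - (-175 - 15*(-5)) = 16/(2 + 8) - (-175 - 1*(-75)) = 16/10 - (-175 + 75) = 16*(1/10) - 1*(-100) = 8/5 + 100 = 508/5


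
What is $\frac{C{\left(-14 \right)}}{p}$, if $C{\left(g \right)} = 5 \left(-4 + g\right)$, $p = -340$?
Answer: $\frac{9}{34} \approx 0.26471$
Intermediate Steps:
$C{\left(g \right)} = -20 + 5 g$
$\frac{C{\left(-14 \right)}}{p} = \frac{-20 + 5 \left(-14\right)}{-340} = \left(-20 - 70\right) \left(- \frac{1}{340}\right) = \left(-90\right) \left(- \frac{1}{340}\right) = \frac{9}{34}$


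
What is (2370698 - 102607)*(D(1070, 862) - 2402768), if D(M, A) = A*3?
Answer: -5443831192562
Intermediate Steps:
D(M, A) = 3*A
(2370698 - 102607)*(D(1070, 862) - 2402768) = (2370698 - 102607)*(3*862 - 2402768) = 2268091*(2586 - 2402768) = 2268091*(-2400182) = -5443831192562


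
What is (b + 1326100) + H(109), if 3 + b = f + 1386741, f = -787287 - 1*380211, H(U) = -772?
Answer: 1544568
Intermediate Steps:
f = -1167498 (f = -787287 - 380211 = -1167498)
b = 219240 (b = -3 + (-1167498 + 1386741) = -3 + 219243 = 219240)
(b + 1326100) + H(109) = (219240 + 1326100) - 772 = 1545340 - 772 = 1544568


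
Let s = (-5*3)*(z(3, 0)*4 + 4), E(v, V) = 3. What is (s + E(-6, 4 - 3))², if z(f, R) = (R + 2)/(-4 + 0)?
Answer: 729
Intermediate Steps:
z(f, R) = -½ - R/4 (z(f, R) = (2 + R)/(-4) = (2 + R)*(-¼) = -½ - R/4)
s = -30 (s = (-5*3)*((-½ - ¼*0)*4 + 4) = -15*((-½ + 0)*4 + 4) = -15*(-½*4 + 4) = -15*(-2 + 4) = -15*2 = -30)
(s + E(-6, 4 - 3))² = (-30 + 3)² = (-27)² = 729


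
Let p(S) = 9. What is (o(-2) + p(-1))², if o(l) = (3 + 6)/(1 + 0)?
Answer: 324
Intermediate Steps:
o(l) = 9 (o(l) = 9/1 = 9*1 = 9)
(o(-2) + p(-1))² = (9 + 9)² = 18² = 324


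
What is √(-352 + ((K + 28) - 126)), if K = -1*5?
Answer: I*√455 ≈ 21.331*I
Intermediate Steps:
K = -5
√(-352 + ((K + 28) - 126)) = √(-352 + ((-5 + 28) - 126)) = √(-352 + (23 - 126)) = √(-352 - 103) = √(-455) = I*√455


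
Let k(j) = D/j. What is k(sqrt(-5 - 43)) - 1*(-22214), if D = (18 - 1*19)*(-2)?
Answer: 22214 - I*sqrt(3)/6 ≈ 22214.0 - 0.28868*I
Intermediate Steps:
D = 2 (D = (18 - 19)*(-2) = -1*(-2) = 2)
k(j) = 2/j
k(sqrt(-5 - 43)) - 1*(-22214) = 2/(sqrt(-5 - 43)) - 1*(-22214) = 2/(sqrt(-48)) + 22214 = 2/((4*I*sqrt(3))) + 22214 = 2*(-I*sqrt(3)/12) + 22214 = -I*sqrt(3)/6 + 22214 = 22214 - I*sqrt(3)/6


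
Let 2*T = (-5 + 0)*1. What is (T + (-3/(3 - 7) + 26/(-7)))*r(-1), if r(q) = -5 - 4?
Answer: 1377/28 ≈ 49.179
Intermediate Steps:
r(q) = -9
T = -5/2 (T = ((-5 + 0)*1)/2 = (-5*1)/2 = (1/2)*(-5) = -5/2 ≈ -2.5000)
(T + (-3/(3 - 7) + 26/(-7)))*r(-1) = (-5/2 + (-3/(3 - 7) + 26/(-7)))*(-9) = (-5/2 + (-3/(-4) + 26*(-1/7)))*(-9) = (-5/2 + (-3*(-1/4) - 26/7))*(-9) = (-5/2 + (3/4 - 26/7))*(-9) = (-5/2 - 83/28)*(-9) = -153/28*(-9) = 1377/28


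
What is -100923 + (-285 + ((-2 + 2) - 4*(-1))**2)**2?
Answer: -28562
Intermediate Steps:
-100923 + (-285 + ((-2 + 2) - 4*(-1))**2)**2 = -100923 + (-285 + (0 + 4)**2)**2 = -100923 + (-285 + 4**2)**2 = -100923 + (-285 + 16)**2 = -100923 + (-269)**2 = -100923 + 72361 = -28562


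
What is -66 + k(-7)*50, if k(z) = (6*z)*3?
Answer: -6366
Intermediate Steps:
k(z) = 18*z
-66 + k(-7)*50 = -66 + (18*(-7))*50 = -66 - 126*50 = -66 - 6300 = -6366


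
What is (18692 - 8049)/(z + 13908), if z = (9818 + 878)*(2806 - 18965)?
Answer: -10643/172822756 ≈ -6.1583e-5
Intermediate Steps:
z = -172836664 (z = 10696*(-16159) = -172836664)
(18692 - 8049)/(z + 13908) = (18692 - 8049)/(-172836664 + 13908) = 10643/(-172822756) = 10643*(-1/172822756) = -10643/172822756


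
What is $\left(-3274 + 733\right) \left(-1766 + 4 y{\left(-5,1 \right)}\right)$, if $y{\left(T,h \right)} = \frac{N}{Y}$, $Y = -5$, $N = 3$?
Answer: $\frac{22467522}{5} \approx 4.4935 \cdot 10^{6}$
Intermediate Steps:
$y{\left(T,h \right)} = - \frac{3}{5}$ ($y{\left(T,h \right)} = \frac{3}{-5} = 3 \left(- \frac{1}{5}\right) = - \frac{3}{5}$)
$\left(-3274 + 733\right) \left(-1766 + 4 y{\left(-5,1 \right)}\right) = \left(-3274 + 733\right) \left(-1766 + 4 \left(- \frac{3}{5}\right)\right) = - 2541 \left(-1766 - \frac{12}{5}\right) = \left(-2541\right) \left(- \frac{8842}{5}\right) = \frac{22467522}{5}$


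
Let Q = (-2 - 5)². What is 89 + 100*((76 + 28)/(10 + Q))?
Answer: 15651/59 ≈ 265.27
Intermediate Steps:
Q = 49 (Q = (-7)² = 49)
89 + 100*((76 + 28)/(10 + Q)) = 89 + 100*((76 + 28)/(10 + 49)) = 89 + 100*(104/59) = 89 + 10400/59 = 15651/59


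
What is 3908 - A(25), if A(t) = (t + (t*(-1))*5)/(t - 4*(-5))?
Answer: 35192/9 ≈ 3910.2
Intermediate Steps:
A(t) = -4*t/(20 + t) (A(t) = (t - t*5)/(t + 20) = (t - 5*t)/(20 + t) = (-4*t)/(20 + t) = -4*t/(20 + t))
3908 - A(25) = 3908 - (-4)*25/(20 + 25) = 3908 - (-4)*25/45 = 3908 - 1*(-20/9) = 3908 + 20/9 = 35192/9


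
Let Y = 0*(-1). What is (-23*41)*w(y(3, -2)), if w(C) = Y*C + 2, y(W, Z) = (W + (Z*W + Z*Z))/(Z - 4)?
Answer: -1886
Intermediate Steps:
Y = 0
y(W, Z) = (W + Z² + W*Z)/(-4 + Z) (y(W, Z) = (W + (W*Z + Z²))/(-4 + Z) = (W + (Z² + W*Z))/(-4 + Z) = (W + Z² + W*Z)/(-4 + Z))
w(C) = 2 (w(C) = 0*C + 2 = 0 + 2 = 2)
(-23*41)*w(y(3, -2)) = -23*41*2 = -943*2 = -1886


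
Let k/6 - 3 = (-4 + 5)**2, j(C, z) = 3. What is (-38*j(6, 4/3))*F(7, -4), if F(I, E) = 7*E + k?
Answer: 456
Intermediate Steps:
k = 24 (k = 18 + 6*(-4 + 5)**2 = 18 + 6*1**2 = 18 + 6*1 = 18 + 6 = 24)
F(I, E) = 24 + 7*E (F(I, E) = 7*E + 24 = 24 + 7*E)
(-38*j(6, 4/3))*F(7, -4) = (-38*3)*(24 + 7*(-4)) = -114*(24 - 28) = -114*(-4) = 456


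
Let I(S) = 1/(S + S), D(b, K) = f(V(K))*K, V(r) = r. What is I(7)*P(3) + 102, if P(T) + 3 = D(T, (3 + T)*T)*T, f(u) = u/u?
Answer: 1479/14 ≈ 105.64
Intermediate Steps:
f(u) = 1
D(b, K) = K (D(b, K) = 1*K = K)
P(T) = -3 + T**2*(3 + T) (P(T) = -3 + ((3 + T)*T)*T = -3 + (T*(3 + T))*T = -3 + T**2*(3 + T))
I(S) = 1/(2*S)
I(7)*P(3) + 102 = ((1/2)/7)*(-3 + 3**2*(3 + 3)) + 102 = ((1/2)*(1/7))*(-3 + 9*6) + 102 = (-3 + 54)/14 + 102 = (1/14)*51 + 102 = 51/14 + 102 = 1479/14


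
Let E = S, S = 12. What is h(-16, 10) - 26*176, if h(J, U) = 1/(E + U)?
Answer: -100671/22 ≈ -4576.0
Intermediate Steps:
E = 12
h(J, U) = 1/(12 + U)
h(-16, 10) - 26*176 = 1/(12 + 10) - 26*176 = 1/22 - 4576 = -100671/22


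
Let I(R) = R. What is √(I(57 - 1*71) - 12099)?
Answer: I*√12113 ≈ 110.06*I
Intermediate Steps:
√(I(57 - 1*71) - 12099) = √((57 - 1*71) - 12099) = √((57 - 71) - 12099) = √(-14 - 12099) = √(-12113) = I*√12113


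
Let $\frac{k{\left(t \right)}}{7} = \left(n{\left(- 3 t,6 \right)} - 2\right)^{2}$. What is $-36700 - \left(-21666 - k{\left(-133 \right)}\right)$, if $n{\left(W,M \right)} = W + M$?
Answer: $1121829$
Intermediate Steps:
$n{\left(W,M \right)} = M + W$
$k{\left(t \right)} = 7 \left(4 - 3 t\right)^{2}$ ($k{\left(t \right)} = 7 \left(\left(6 - 3 t\right) - 2\right)^{2} = 7 \left(4 - 3 t\right)^{2}$)
$-36700 - \left(-21666 - k{\left(-133 \right)}\right) = -36700 - \left(-21666 - 7 \left(-4 + 3 \left(-133\right)\right)^{2}\right) = -36700 - \left(-21666 - 7 \left(-4 - 399\right)^{2}\right) = -36700 - \left(-21666 - 7 \left(-403\right)^{2}\right) = -36700 - \left(-21666 - 7 \cdot 162409\right) = -36700 - \left(-21666 - 1136863\right) = -36700 - -1158529 = -36700 + 1158529 = 1121829$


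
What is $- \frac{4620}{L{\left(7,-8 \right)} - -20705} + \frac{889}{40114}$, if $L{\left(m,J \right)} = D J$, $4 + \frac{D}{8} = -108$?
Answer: $- \frac{53515861}{372699174} \approx -0.14359$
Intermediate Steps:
$D = -896$ ($D = -32 + 8 \left(-108\right) = -32 - 864 = -896$)
$L{\left(m,J \right)} = - 896 J$
$- \frac{4620}{L{\left(7,-8 \right)} - -20705} + \frac{889}{40114} = - \frac{4620}{\left(-896\right) \left(-8\right) - -20705} + \frac{889}{40114} = - \frac{4620}{7168 + 20705} + 889 \cdot \frac{1}{40114} = - \frac{4620}{27873} + \frac{889}{40114} = \left(-4620\right) \frac{1}{27873} + \frac{889}{40114} = - \frac{1540}{9291} + \frac{889}{40114} = - \frac{53515861}{372699174}$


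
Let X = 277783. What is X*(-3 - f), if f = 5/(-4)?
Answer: -1944481/4 ≈ -4.8612e+5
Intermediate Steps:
f = -5/4 (f = 5*(-¼) = -5/4 ≈ -1.2500)
X*(-3 - f) = 277783*(-3 - 1*(-5/4)) = 277783*(-3 + 5/4) = 277783*(-7/4) = -1944481/4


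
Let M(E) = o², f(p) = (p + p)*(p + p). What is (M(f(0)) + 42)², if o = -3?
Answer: 2601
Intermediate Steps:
f(p) = 4*p² (f(p) = (2*p)*(2*p) = 4*p²)
M(E) = 9 (M(E) = (-3)² = 9)
(M(f(0)) + 42)² = (9 + 42)² = 51² = 2601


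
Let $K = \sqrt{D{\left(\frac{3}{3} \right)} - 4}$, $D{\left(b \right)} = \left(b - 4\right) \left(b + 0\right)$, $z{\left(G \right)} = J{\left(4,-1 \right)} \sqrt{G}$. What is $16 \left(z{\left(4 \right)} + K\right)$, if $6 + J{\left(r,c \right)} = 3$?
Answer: $-96 + 16 i \sqrt{7} \approx -96.0 + 42.332 i$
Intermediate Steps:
$J{\left(r,c \right)} = -3$ ($J{\left(r,c \right)} = -6 + 3 = -3$)
$z{\left(G \right)} = - 3 \sqrt{G}$
$D{\left(b \right)} = b \left(-4 + b\right)$ ($D{\left(b \right)} = \left(-4 + b\right) b = b \left(-4 + b\right)$)
$K = i \sqrt{7}$ ($K = \sqrt{\frac{3}{3} \left(-4 + \frac{3}{3}\right) - 4} = \sqrt{3 \cdot \frac{1}{3} \left(-4 + 3 \cdot \frac{1}{3}\right) - 4} = \sqrt{1 \left(-4 + 1\right) - 4} = \sqrt{1 \left(-3\right) - 4} = \sqrt{-3 - 4} = \sqrt{-7} = i \sqrt{7} \approx 2.6458 i$)
$16 \left(z{\left(4 \right)} + K\right) = 16 \left(- 3 \sqrt{4} + i \sqrt{7}\right) = 16 \left(\left(-3\right) 2 + i \sqrt{7}\right) = 16 \left(-6 + i \sqrt{7}\right) = -96 + 16 i \sqrt{7}$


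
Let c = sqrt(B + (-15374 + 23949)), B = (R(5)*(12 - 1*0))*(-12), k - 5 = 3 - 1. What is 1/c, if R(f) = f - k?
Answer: sqrt(8863)/8863 ≈ 0.010622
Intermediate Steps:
k = 7 (k = 5 + (3 - 1) = 5 + 2 = 7)
R(f) = -7 + f (R(f) = f - 1*7 = f - 7 = -7 + f)
B = 288 (B = ((-7 + 5)*(12 - 1*0))*(-12) = -2*(12 + 0)*(-12) = -2*12*(-12) = -24*(-12) = 288)
c = sqrt(8863) (c = sqrt(288 + (-15374 + 23949)) = sqrt(288 + 8575) = sqrt(8863) ≈ 94.144)
1/c = 1/(sqrt(8863)) = sqrt(8863)/8863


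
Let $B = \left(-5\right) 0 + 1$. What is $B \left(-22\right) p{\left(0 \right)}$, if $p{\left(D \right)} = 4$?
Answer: $-88$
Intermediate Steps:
$B = 1$ ($B = 0 + 1 = 1$)
$B \left(-22\right) p{\left(0 \right)} = 1 \left(-22\right) 4 = \left(-22\right) 4 = -88$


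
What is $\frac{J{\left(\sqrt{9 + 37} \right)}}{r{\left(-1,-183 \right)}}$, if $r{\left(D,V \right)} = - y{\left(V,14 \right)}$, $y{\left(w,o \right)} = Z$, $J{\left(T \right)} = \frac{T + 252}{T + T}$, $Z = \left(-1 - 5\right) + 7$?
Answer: $- \frac{1}{2} - \frac{63 \sqrt{46}}{23} \approx -19.078$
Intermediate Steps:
$Z = 1$ ($Z = -6 + 7 = 1$)
$J{\left(T \right)} = \frac{252 + T}{2 T}$
$y{\left(w,o \right)} = 1$
$r{\left(D,V \right)} = -1$ ($r{\left(D,V \right)} = \left(-1\right) 1 = -1$)
$\frac{J{\left(\sqrt{9 + 37} \right)}}{r{\left(-1,-183 \right)}} = \frac{\frac{1}{2} \frac{1}{\sqrt{9 + 37}} \left(252 + \sqrt{9 + 37}\right)}{-1} = \frac{252 + \sqrt{46}}{2 \sqrt{46}} \left(-1\right) = \frac{\frac{\sqrt{46}}{46} \left(252 + \sqrt{46}\right)}{2} \left(-1\right) = \frac{\sqrt{46} \left(252 + \sqrt{46}\right)}{92} \left(-1\right) = - \frac{\sqrt{46} \left(252 + \sqrt{46}\right)}{92}$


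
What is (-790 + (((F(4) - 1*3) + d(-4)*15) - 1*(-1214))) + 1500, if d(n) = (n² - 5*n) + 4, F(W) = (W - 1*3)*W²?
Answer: 2537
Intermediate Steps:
F(W) = W²*(-3 + W) (F(W) = (W - 3)*W² = (-3 + W)*W² = W²*(-3 + W))
d(n) = 4 + n² - 5*n
(-790 + (((F(4) - 1*3) + d(-4)*15) - 1*(-1214))) + 1500 = (-790 + (((4²*(-3 + 4) - 1*3) + (4 + (-4)² - 5*(-4))*15) - 1*(-1214))) + 1500 = (-790 + (((16*1 - 3) + (4 + 16 + 20)*15) + 1214)) + 1500 = (-790 + (((16 - 3) + 40*15) + 1214)) + 1500 = (-790 + ((13 + 600) + 1214)) + 1500 = (-790 + (613 + 1214)) + 1500 = (-790 + 1827) + 1500 = 1037 + 1500 = 2537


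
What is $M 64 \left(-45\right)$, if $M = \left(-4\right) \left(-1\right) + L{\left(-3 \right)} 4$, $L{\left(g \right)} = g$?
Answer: $23040$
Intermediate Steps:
$M = -8$ ($M = \left(-4\right) \left(-1\right) - 12 = 4 - 12 = -8$)
$M 64 \left(-45\right) = \left(-8\right) 64 \left(-45\right) = \left(-512\right) \left(-45\right) = 23040$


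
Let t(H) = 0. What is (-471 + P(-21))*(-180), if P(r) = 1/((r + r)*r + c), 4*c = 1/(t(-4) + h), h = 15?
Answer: 4486631580/52921 ≈ 84780.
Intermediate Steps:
c = 1/60 (c = 1/(4*(0 + 15)) = (¼)/15 = (¼)*(1/15) = 1/60 ≈ 0.016667)
P(r) = 1/(1/60 + 2*r²) (P(r) = 1/((r + r)*r + 1/60) = 1/((2*r)*r + 1/60) = 1/(2*r² + 1/60) = 1/(1/60 + 2*r²))
(-471 + P(-21))*(-180) = (-471 + 60/(1 + 120*(-21)²))*(-180) = (-471 + 60/(1 + 120*441))*(-180) = (-471 + 60/(1 + 52920))*(-180) = (-471 + 60/52921)*(-180) = -24925731/52921*(-180) = 4486631580/52921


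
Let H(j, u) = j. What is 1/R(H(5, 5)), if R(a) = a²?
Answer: 1/25 ≈ 0.040000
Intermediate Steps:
1/R(H(5, 5)) = 1/(5²) = 1/25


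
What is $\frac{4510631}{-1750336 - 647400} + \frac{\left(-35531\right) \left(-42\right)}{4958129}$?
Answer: $- \frac{1707831285557}{1080753126904} \approx -1.5802$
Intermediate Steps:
$\frac{4510631}{-1750336 - 647400} + \frac{\left(-35531\right) \left(-42\right)}{4958129} = \frac{4510631}{-1750336 - 647400} + 1492302 \cdot \frac{1}{4958129} = \frac{4510631}{-2397736} + \frac{1492302}{4958129} = 4510631 \left(- \frac{1}{2397736}\right) + \frac{1492302}{4958129} = - \frac{4510631}{2397736} + \frac{1492302}{4958129} = - \frac{1707831285557}{1080753126904}$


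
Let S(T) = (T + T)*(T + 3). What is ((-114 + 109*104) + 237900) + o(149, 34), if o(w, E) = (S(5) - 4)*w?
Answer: 260446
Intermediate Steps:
S(T) = 2*T*(3 + T) (S(T) = (2*T)*(3 + T) = 2*T*(3 + T))
o(w, E) = 76*w (o(w, E) = (2*5*(3 + 5) - 4)*w = (2*5*8 - 4)*w = (80 - 4)*w = 76*w)
((-114 + 109*104) + 237900) + o(149, 34) = ((-114 + 109*104) + 237900) + 76*149 = ((-114 + 11336) + 237900) + 11324 = (11222 + 237900) + 11324 = 249122 + 11324 = 260446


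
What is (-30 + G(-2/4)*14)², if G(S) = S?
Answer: 1369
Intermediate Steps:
(-30 + G(-2/4)*14)² = (-30 - 2/4*14)² = (-30 - 2*¼*14)² = (-30 - ½*14)² = (-30 - 7)² = (-37)² = 1369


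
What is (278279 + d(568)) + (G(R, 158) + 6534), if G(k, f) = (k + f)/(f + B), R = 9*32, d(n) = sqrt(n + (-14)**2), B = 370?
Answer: 75190855/264 + 2*sqrt(191) ≈ 2.8484e+5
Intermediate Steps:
d(n) = sqrt(196 + n) (d(n) = sqrt(n + 196) = sqrt(196 + n))
R = 288
G(k, f) = (f + k)/(370 + f) (G(k, f) = (k + f)/(f + 370) = (f + k)/(370 + f))
(278279 + d(568)) + (G(R, 158) + 6534) = (278279 + sqrt(196 + 568)) + ((158 + 288)/(370 + 158) + 6534) = (278279 + sqrt(764)) + (446/528 + 6534) = (278279 + 2*sqrt(191)) + ((1/528)*446 + 6534) = (278279 + 2*sqrt(191)) + (223/264 + 6534) = (278279 + 2*sqrt(191)) + 1725199/264 = 75190855/264 + 2*sqrt(191)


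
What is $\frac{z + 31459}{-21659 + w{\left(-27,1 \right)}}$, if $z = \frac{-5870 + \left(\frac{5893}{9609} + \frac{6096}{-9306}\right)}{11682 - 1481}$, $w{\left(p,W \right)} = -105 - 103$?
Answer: $- \frac{531406911652750}{369385151953917} \approx -1.4386$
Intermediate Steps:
$w{\left(p,W \right)} = -208$
$z = - \frac{9720501559}{16892356151}$ ($z = \frac{-5870 + \left(5893 \cdot \frac{1}{9609} + 6096 \left(- \frac{1}{9306}\right)\right)}{10201} = \left(-5870 + \left(\frac{5893}{9609} - \frac{1016}{1551}\right)\right) \frac{1}{10201} = \left(-5870 - \frac{69189}{1655951}\right) \frac{1}{10201} = \left(- \frac{9720501559}{1655951}\right) \frac{1}{10201} = - \frac{9720501559}{16892356151} \approx -0.57544$)
$\frac{z + 31459}{-21659 + w{\left(-27,1 \right)}} = \frac{- \frac{9720501559}{16892356151} + 31459}{-21659 - 208} = \frac{531406911652750}{16892356151 \left(-21867\right)} = \frac{531406911652750}{16892356151} \left(- \frac{1}{21867}\right) = - \frac{531406911652750}{369385151953917}$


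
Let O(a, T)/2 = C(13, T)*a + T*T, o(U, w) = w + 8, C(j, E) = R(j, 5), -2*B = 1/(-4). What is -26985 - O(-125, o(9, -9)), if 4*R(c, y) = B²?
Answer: -3454211/128 ≈ -26986.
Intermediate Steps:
B = ⅛ (B = -½/(-4) = -½*(-¼) = ⅛ ≈ 0.12500)
R(c, y) = 1/256 (R(c, y) = (⅛)²/4 = (¼)*(1/64) = 1/256)
C(j, E) = 1/256
o(U, w) = 8 + w
O(a, T) = 2*T² + a/128 (O(a, T) = 2*(a/256 + T*T) = 2*(a/256 + T²) = 2*(T² + a/256) = 2*T² + a/128)
-26985 - O(-125, o(9, -9)) = -26985 - (2*(8 - 9)² + (1/128)*(-125)) = -26985 - (2*(-1)² - 125/128) = -26985 - (2*1 - 125/128) = -26985 - (2 - 125/128) = -26985 - 1*131/128 = -26985 - 131/128 = -3454211/128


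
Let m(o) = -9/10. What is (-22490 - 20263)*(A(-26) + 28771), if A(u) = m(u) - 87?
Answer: -12262885743/10 ≈ -1.2263e+9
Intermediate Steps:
m(o) = -9/10 (m(o) = -9*1/10 = -9/10)
A(u) = -879/10 (A(u) = -9/10 - 87 = -879/10)
(-22490 - 20263)*(A(-26) + 28771) = (-22490 - 20263)*(-879/10 + 28771) = -42753*286831/10 = -12262885743/10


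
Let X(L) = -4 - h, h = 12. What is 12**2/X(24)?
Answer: -9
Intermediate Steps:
X(L) = -16 (X(L) = -4 - 1*12 = -4 - 12 = -16)
12**2/X(24) = 12**2/(-16) = 144*(-1/16) = -9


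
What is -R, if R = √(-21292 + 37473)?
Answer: -√16181 ≈ -127.20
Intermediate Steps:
R = √16181 ≈ 127.20
-R = -√16181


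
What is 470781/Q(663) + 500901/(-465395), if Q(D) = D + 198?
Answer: 10412754654/19081195 ≈ 545.71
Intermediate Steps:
Q(D) = 198 + D
470781/Q(663) + 500901/(-465395) = 470781/(198 + 663) + 500901/(-465395) = 470781/861 + 500901*(-1/465395) = 470781*(1/861) - 500901/465395 = 156927/287 - 500901/465395 = 10412754654/19081195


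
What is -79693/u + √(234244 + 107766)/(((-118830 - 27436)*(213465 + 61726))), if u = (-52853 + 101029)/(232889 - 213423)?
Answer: -775651969/24088 - √342010/40251086806 ≈ -32201.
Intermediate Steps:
u = 24088/9733 (u = 48176/19466 = 48176*(1/19466) = 24088/9733 ≈ 2.4749)
-79693/u + √(234244 + 107766)/(((-118830 - 27436)*(213465 + 61726))) = -79693/24088/9733 + √(234244 + 107766)/(((-118830 - 27436)*(213465 + 61726))) = -79693*9733/24088 + √342010/((-146266*275191)) = -775651969/24088 + √342010/(-40251086806) = -775651969/24088 + √342010*(-1/40251086806) = -775651969/24088 - √342010/40251086806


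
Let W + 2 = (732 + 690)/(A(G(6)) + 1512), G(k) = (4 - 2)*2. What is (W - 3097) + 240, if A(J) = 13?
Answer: -4358553/1525 ≈ -2858.1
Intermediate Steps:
G(k) = 4 (G(k) = 2*2 = 4)
W = -1628/1525 (W = -2 + (732 + 690)/(13 + 1512) = -2 + 1422/1525 = -1628/1525 ≈ -1.0675)
(W - 3097) + 240 = (-1628/1525 - 3097) + 240 = -4724553/1525 + 240 = -4358553/1525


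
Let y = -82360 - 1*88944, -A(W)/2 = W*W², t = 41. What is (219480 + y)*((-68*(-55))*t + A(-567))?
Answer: 17570840616416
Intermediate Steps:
A(W) = -2*W³ (A(W) = -2*W*W² = -2*W³)
y = -171304 (y = -82360 - 88944 = -171304)
(219480 + y)*((-68*(-55))*t + A(-567)) = (219480 - 171304)*(-68*(-55)*41 - 2*(-567)³) = 48176*(3740*41 - 2*(-182284263)) = 48176*(153340 + 364568526) = 48176*364721866 = 17570840616416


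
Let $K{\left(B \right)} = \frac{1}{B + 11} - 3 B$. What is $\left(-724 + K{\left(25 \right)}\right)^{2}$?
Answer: $\frac{827310169}{1296} \approx 6.3836 \cdot 10^{5}$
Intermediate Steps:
$K{\left(B \right)} = \frac{1}{11 + B} - 3 B$
$\left(-724 + K{\left(25 \right)}\right)^{2} = \left(-724 + \frac{1 - 825 - 3 \cdot 25^{2}}{11 + 25}\right)^{2} = \left(-724 + \frac{1 - 825 - 1875}{36}\right)^{2} = \left(-724 + \frac{1}{36} \left(-2699\right)\right)^{2} = \left(-724 - \frac{2699}{36}\right)^{2} = \left(- \frac{28763}{36}\right)^{2} = \frac{827310169}{1296}$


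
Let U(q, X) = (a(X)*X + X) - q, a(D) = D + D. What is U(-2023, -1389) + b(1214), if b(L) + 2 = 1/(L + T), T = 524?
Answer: 6707418213/1738 ≈ 3.8593e+6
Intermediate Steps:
a(D) = 2*D
U(q, X) = X - q + 2*X² (U(q, X) = ((2*X)*X + X) - q = (2*X² + X) - q = (X + 2*X²) - q = X - q + 2*X²)
b(L) = -2 + 1/(524 + L) (b(L) = -2 + 1/(L + 524) = -2 + 1/(524 + L))
U(-2023, -1389) + b(1214) = (-1389 - 1*(-2023) + 2*(-1389)²) + (-1047 - 2*1214)/(524 + 1214) = (-1389 + 2023 + 2*1929321) + (-1047 - 2428)/1738 = (-1389 + 2023 + 3858642) + (1/1738)*(-3475) = 3859276 - 3475/1738 = 6707418213/1738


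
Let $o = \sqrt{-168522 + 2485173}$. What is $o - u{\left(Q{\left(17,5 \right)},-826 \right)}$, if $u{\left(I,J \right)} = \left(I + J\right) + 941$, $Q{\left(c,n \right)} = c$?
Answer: $-132 + \sqrt{2316651} \approx 1390.1$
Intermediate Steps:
$o = \sqrt{2316651} \approx 1522.1$
$u{\left(I,J \right)} = 941 + I + J$
$o - u{\left(Q{\left(17,5 \right)},-826 \right)} = \sqrt{2316651} - \left(941 + 17 - 826\right) = \sqrt{2316651} - 132 = -132 + \sqrt{2316651}$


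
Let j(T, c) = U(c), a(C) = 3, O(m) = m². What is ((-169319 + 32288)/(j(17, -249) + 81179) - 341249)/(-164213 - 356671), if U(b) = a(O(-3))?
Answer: 27703413349/42286404888 ≈ 0.65514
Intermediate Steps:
U(b) = 3
j(T, c) = 3
((-169319 + 32288)/(j(17, -249) + 81179) - 341249)/(-164213 - 356671) = ((-169319 + 32288)/(3 + 81179) - 341249)/(-164213 - 356671) = (-137031/81182 - 341249)/(-520884) = (-137031*1/81182 - 341249)*(-1/520884) = (-137031/81182 - 341249)*(-1/520884) = -27703413349/81182*(-1/520884) = 27703413349/42286404888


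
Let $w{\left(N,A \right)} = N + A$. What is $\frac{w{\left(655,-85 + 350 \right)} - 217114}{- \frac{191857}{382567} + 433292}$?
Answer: $- \frac{82708689998}{165763028707} \approx -0.49896$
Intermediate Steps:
$w{\left(N,A \right)} = A + N$
$\frac{w{\left(655,-85 + 350 \right)} - 217114}{- \frac{191857}{382567} + 433292} = \frac{\left(\left(-85 + 350\right) + 655\right) - 217114}{- \frac{191857}{382567} + 433292} = \frac{\left(265 + 655\right) - 217114}{\left(-191857\right) \frac{1}{382567} + 433292} = \frac{920 - 217114}{- \frac{191857}{382567} + 433292} = - \frac{216194}{\frac{165763028707}{382567}} = \left(-216194\right) \frac{382567}{165763028707} = - \frac{82708689998}{165763028707}$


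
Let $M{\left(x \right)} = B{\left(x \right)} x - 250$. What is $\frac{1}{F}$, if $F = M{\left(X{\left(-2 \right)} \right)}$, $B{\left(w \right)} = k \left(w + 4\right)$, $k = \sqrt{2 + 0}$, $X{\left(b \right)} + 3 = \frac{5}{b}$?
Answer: $- \frac{2000}{498911} - \frac{66 \sqrt{2}}{498911} \approx -0.0041958$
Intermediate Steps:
$X{\left(b \right)} = -3 + \frac{5}{b}$
$k = \sqrt{2} \approx 1.4142$
$B{\left(w \right)} = \sqrt{2} \left(4 + w\right)$ ($B{\left(w \right)} = \sqrt{2} \left(w + 4\right) = \sqrt{2} \left(4 + w\right)$)
$M{\left(x \right)} = -250 + x \sqrt{2} \left(4 + x\right)$ ($M{\left(x \right)} = \sqrt{2} \left(4 + x\right) x - 250 = x \sqrt{2} \left(4 + x\right) - 250 = -250 + x \sqrt{2} \left(4 + x\right)$)
$F = -250 + \frac{33 \sqrt{2}}{4}$ ($F = -250 + \left(-3 + \frac{5}{-2}\right) \sqrt{2} \left(4 - \left(3 - \frac{5}{-2}\right)\right) = -250 + \left(-3 + 5 \left(- \frac{1}{2}\right)\right) \sqrt{2} \left(4 + \left(-3 + 5 \left(- \frac{1}{2}\right)\right)\right) = -250 + \left(-3 - \frac{5}{2}\right) \sqrt{2} \left(4 - \frac{11}{2}\right) = -250 - \frac{11 \sqrt{2} \left(4 - \frac{11}{2}\right)}{2} = -250 - \frac{11}{2} \sqrt{2} \left(- \frac{3}{2}\right) = -250 + \frac{33 \sqrt{2}}{4} \approx -238.33$)
$\frac{1}{F} = \frac{1}{-250 + \frac{33 \sqrt{2}}{4}}$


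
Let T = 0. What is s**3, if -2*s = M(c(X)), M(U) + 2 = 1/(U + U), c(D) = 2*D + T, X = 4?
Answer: 29791/32768 ≈ 0.90915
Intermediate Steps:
c(D) = 2*D (c(D) = 2*D + 0 = 2*D)
M(U) = -2 + 1/(2*U) (M(U) = -2 + 1/(U + U) = -2 + 1/(2*U))
s = 31/32 (s = -(-2 + 1/(2*((2*4))))/2 = -(-2 + (1/2)/8)/2 = -(-2 + (1/2)*(1/8))/2 = -(-2 + 1/16)/2 = -1/2*(-31/16) = 31/32 ≈ 0.96875)
s**3 = (31/32)**3 = 29791/32768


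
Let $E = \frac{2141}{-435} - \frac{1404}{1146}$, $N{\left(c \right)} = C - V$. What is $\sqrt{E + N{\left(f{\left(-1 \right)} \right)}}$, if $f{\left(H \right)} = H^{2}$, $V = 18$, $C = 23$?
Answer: $\frac{8 i \sqrt{123713565}}{83085} \approx 1.071 i$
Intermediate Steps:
$N{\left(c \right)} = 5$ ($N{\left(c \right)} = 23 - 18 = 5$)
$E = - \frac{510721}{83085}$ ($E = 2141 \left(- \frac{1}{435}\right) - \frac{234}{191} = - \frac{2141}{435} - \frac{234}{191} = - \frac{510721}{83085} \approx -6.147$)
$\sqrt{E + N{\left(f{\left(-1 \right)} \right)}} = \sqrt{- \frac{510721}{83085} + 5} = \sqrt{- \frac{95296}{83085}} = \frac{8 i \sqrt{123713565}}{83085}$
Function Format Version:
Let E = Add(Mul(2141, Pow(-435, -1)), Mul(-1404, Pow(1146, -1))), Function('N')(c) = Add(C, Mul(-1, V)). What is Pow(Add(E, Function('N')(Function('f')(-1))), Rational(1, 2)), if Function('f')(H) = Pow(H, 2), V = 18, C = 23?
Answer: Mul(Rational(8, 83085), I, Pow(123713565, Rational(1, 2))) ≈ Mul(1.0710, I)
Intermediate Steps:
Function('N')(c) = 5 (Function('N')(c) = Add(23, Mul(-1, 18)) = Add(23, -18) = 5)
E = Rational(-510721, 83085) (E = Add(Mul(2141, Rational(-1, 435)), Mul(-1404, Rational(1, 1146))) = Add(Rational(-2141, 435), Rational(-234, 191)) = Rational(-510721, 83085) ≈ -6.1470)
Pow(Add(E, Function('N')(Function('f')(-1))), Rational(1, 2)) = Pow(Add(Rational(-510721, 83085), 5), Rational(1, 2)) = Pow(Rational(-95296, 83085), Rational(1, 2)) = Mul(Rational(8, 83085), I, Pow(123713565, Rational(1, 2)))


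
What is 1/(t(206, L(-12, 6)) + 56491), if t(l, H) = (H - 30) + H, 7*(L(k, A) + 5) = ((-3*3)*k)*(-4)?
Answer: 7/394293 ≈ 1.7753e-5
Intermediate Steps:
L(k, A) = -5 + 36*k/7 (L(k, A) = -5 + (((-3*3)*k)*(-4))/7 = -5 + (-9*k*(-4))/7 = -5 + (36*k)/7 = -5 + 36*k/7)
t(l, H) = -30 + 2*H (t(l, H) = (-30 + H) + H = -30 + 2*H)
1/(t(206, L(-12, 6)) + 56491) = 1/((-30 + 2*(-5 + (36/7)*(-12))) + 56491) = 1/((-30 + 2*(-5 - 432/7)) + 56491) = 1/((-30 + 2*(-467/7)) + 56491) = 1/((-30 - 934/7) + 56491) = 1/(-1144/7 + 56491) = 1/(394293/7) = 7/394293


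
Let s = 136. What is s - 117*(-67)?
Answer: 7975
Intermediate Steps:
s - 117*(-67) = 136 - 117*(-67) = 136 + 7839 = 7975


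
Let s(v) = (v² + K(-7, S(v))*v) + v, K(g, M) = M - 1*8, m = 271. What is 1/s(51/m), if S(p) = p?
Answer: -73441/91545 ≈ -0.80224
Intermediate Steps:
K(g, M) = -8 + M (K(g, M) = M - 8 = -8 + M)
s(v) = v + v² + v*(-8 + v) (s(v) = (v² + (-8 + v)*v) + v = (v² + v*(-8 + v)) + v = v + v² + v*(-8 + v))
1/s(51/m) = 1/((51/271)*(-7 + 2*(51/271))) = 1/((51*(1/271))*(-7 + 2*(51*(1/271)))) = 1/(51*(-7 + 2*(51/271))/271) = 1/(51*(-7 + 102/271)/271) = 1/((51/271)*(-1795/271)) = 1/(-91545/73441) = -73441/91545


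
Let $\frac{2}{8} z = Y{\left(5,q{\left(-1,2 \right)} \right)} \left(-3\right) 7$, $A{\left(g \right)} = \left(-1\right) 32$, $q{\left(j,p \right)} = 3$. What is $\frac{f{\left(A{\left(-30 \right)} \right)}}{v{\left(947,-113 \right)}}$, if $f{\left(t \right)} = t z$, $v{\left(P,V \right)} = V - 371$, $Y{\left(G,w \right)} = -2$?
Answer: $\frac{1344}{121} \approx 11.107$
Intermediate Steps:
$v{\left(P,V \right)} = -371 + V$
$A{\left(g \right)} = -32$
$z = 168$ ($z = 4 \left(-2\right) \left(-3\right) 7 = 4 \cdot 6 \cdot 7 = 4 \cdot 42 = 168$)
$f{\left(t \right)} = 168 t$ ($f{\left(t \right)} = t 168 = 168 t$)
$\frac{f{\left(A{\left(-30 \right)} \right)}}{v{\left(947,-113 \right)}} = \frac{168 \left(-32\right)}{-371 - 113} = - \frac{5376}{-484} = \left(-5376\right) \left(- \frac{1}{484}\right) = \frac{1344}{121}$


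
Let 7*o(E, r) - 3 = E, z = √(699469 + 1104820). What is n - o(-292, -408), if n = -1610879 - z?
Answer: -11275864/7 - √1804289 ≈ -1.6122e+6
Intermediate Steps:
z = √1804289 ≈ 1343.2
o(E, r) = 3/7 + E/7
n = -1610879 - √1804289 ≈ -1.6122e+6
n - o(-292, -408) = (-1610879 - √1804289) - (3/7 + (⅐)*(-292)) = (-1610879 - √1804289) - (3/7 - 292/7) = (-1610879 - √1804289) - 1*(-289/7) = (-1610879 - √1804289) + 289/7 = -11275864/7 - √1804289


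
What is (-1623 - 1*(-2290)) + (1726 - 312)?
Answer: 2081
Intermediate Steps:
(-1623 - 1*(-2290)) + (1726 - 312) = (-1623 + 2290) + 1414 = 667 + 1414 = 2081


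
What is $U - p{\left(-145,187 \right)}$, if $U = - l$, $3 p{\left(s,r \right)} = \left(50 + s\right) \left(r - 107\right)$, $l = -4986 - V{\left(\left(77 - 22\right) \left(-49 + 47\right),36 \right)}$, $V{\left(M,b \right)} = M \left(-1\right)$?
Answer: $\frac{22888}{3} \approx 7629.3$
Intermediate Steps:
$V{\left(M,b \right)} = - M$
$l = -5096$ ($l = -4986 - - \left(77 - 22\right) \left(-49 + 47\right) = -4986 - - 55 \left(-2\right) = -4986 - \left(-1\right) \left(-110\right) = -4986 - 110 = -5096$)
$p{\left(s,r \right)} = \frac{\left(-107 + r\right) \left(50 + s\right)}{3}$ ($p{\left(s,r \right)} = \frac{\left(50 + s\right) \left(r - 107\right)}{3} = \frac{\left(50 + s\right) \left(-107 + r\right)}{3} = \frac{\left(-107 + r\right) \left(50 + s\right)}{3}$)
$U = 5096$ ($U = \left(-1\right) \left(-5096\right) = 5096$)
$U - p{\left(-145,187 \right)} = 5096 - \left(- \frac{5350}{3} - - \frac{15515}{3} + \frac{50}{3} \cdot 187 + \frac{1}{3} \cdot 187 \left(-145\right)\right) = 5096 - \left(- \frac{5350}{3} + \frac{15515}{3} + \frac{9350}{3} - \frac{27115}{3}\right) = 5096 - - \frac{7600}{3} = 5096 + \frac{7600}{3} = \frac{22888}{3}$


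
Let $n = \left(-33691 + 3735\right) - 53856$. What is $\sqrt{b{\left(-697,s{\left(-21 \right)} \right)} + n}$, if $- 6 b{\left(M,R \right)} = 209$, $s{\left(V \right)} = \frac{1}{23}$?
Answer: $\frac{i \sqrt{3018486}}{6} \approx 289.56 i$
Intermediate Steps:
$s{\left(V \right)} = \frac{1}{23}$
$b{\left(M,R \right)} = - \frac{209}{6}$ ($b{\left(M,R \right)} = \left(- \frac{1}{6}\right) 209 = - \frac{209}{6}$)
$n = -83812$ ($n = -29956 - 53856 = -83812$)
$\sqrt{b{\left(-697,s{\left(-21 \right)} \right)} + n} = \sqrt{- \frac{209}{6} - 83812} = \sqrt{- \frac{503081}{6}} = \frac{i \sqrt{3018486}}{6}$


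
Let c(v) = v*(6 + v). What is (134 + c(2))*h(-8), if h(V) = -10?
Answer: -1500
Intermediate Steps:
(134 + c(2))*h(-8) = (134 + 2*(6 + 2))*(-10) = (134 + 2*8)*(-10) = (134 + 16)*(-10) = 150*(-10) = -1500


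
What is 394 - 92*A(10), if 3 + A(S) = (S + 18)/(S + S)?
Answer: 2706/5 ≈ 541.20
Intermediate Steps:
A(S) = -3 + (18 + S)/(2*S) (A(S) = -3 + (S + 18)/(S + S) = -3 + (18 + S)/((2*S)) = -3 + (18 + S)*(1/(2*S)) = -3 + (18 + S)/(2*S))
394 - 92*A(10) = 394 - 92*(-5/2 + 9/10) = 394 - 92*(-8/5) = 394 + 736/5 = 2706/5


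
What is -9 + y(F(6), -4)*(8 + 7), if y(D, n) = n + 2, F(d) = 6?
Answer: -39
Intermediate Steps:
y(D, n) = 2 + n
-9 + y(F(6), -4)*(8 + 7) = -9 + (2 - 4)*(8 + 7) = -9 - 2*15 = -9 - 30 = -39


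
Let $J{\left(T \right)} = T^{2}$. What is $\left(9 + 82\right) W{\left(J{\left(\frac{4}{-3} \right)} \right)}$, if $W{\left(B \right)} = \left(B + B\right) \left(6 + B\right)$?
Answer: $\frac{203840}{81} \approx 2516.5$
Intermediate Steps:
$W{\left(B \right)} = 2 B \left(6 + B\right)$
$\left(9 + 82\right) W{\left(J{\left(\frac{4}{-3} \right)} \right)} = \left(9 + 82\right) 2 \left(\frac{4}{-3}\right)^{2} \left(6 + \left(\frac{4}{-3}\right)^{2}\right) = 91 \cdot 2 \left(4 \left(- \frac{1}{3}\right)\right)^{2} \left(6 + \left(4 \left(- \frac{1}{3}\right)\right)^{2}\right) = 91 \cdot 2 \left(- \frac{4}{3}\right)^{2} \left(6 + \left(- \frac{4}{3}\right)^{2}\right) = 91 \cdot 2 \cdot \frac{16}{9} \left(6 + \frac{16}{9}\right) = 91 \cdot 2 \cdot \frac{16}{9} \cdot \frac{70}{9} = 91 \cdot \frac{2240}{81} = \frac{203840}{81}$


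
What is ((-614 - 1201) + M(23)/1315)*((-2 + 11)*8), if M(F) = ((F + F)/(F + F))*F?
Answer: -171842544/1315 ≈ -1.3068e+5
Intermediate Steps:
M(F) = F (M(F) = ((2*F)/((2*F)))*F = ((2*F)*(1/(2*F)))*F = 1*F = F)
((-614 - 1201) + M(23)/1315)*((-2 + 11)*8) = ((-614 - 1201) + 23/1315)*((-2 + 11)*8) = (-1815 + 23*(1/1315))*(9*8) = (-1815 + 23/1315)*72 = -2386702/1315*72 = -171842544/1315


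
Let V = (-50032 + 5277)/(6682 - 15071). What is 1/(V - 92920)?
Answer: -8389/779461125 ≈ -1.0763e-5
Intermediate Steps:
V = 44755/8389 (V = -44755/(-8389) = -44755*(-1/8389) = 44755/8389 ≈ 5.3350)
1/(V - 92920) = 1/(44755/8389 - 92920) = 1/(-779461125/8389) = -8389/779461125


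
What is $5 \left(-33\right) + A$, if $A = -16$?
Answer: $-181$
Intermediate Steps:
$5 \left(-33\right) + A = 5 \left(-33\right) - 16 = -165 - 16 = -181$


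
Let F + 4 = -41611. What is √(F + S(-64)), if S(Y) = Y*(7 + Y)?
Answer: I*√37967 ≈ 194.85*I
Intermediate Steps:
F = -41615 (F = -4 - 41611 = -41615)
√(F + S(-64)) = √(-41615 - 64*(7 - 64)) = √(-41615 - 64*(-57)) = √(-41615 + 3648) = √(-37967) = I*√37967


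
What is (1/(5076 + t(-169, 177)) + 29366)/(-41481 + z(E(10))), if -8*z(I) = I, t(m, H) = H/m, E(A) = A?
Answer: -100744997164/142311827643 ≈ -0.70792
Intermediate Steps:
z(I) = -I/8
(1/(5076 + t(-169, 177)) + 29366)/(-41481 + z(E(10))) = (1/(5076 + 177/(-169)) + 29366)/(-41481 - ⅛*10) = (1/(5076 + 177*(-1/169)) + 29366)/(-41481 - 5/4) = (1/(5076 - 177/169) + 29366)/(-165929/4) = (1/(857667/169) + 29366)*(-4/165929) = (169/857667 + 29366)*(-4/165929) = (25186249291/857667)*(-4/165929) = -100744997164/142311827643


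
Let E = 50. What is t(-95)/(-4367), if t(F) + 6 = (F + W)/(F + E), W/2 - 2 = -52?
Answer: 5/13101 ≈ 0.00038165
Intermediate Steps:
W = -100 (W = 4 + 2*(-52) = 4 - 104 = -100)
t(F) = -6 + (-100 + F)/(50 + F) (t(F) = -6 + (F - 100)/(F + 50) = -6 + (-100 + F)/(50 + F))
t(-95)/(-4367) = (5*(-80 - 1*(-95))/(50 - 95))/(-4367) = (5*(-80 + 95)/(-45))*(-1/4367) = (5*(-1/45)*15)*(-1/4367) = -5/3*(-1/4367) = 5/13101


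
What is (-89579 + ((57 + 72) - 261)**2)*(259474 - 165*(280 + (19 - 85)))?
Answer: -16174553420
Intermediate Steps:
(-89579 + ((57 + 72) - 261)**2)*(259474 - 165*(280 + (19 - 85))) = (-89579 + (129 - 261)**2)*(259474 - 165*(280 - 66)) = (-89579 + (-132)**2)*(259474 - 165*214) = (-89579 + 17424)*(259474 - 35310) = -72155*224164 = -16174553420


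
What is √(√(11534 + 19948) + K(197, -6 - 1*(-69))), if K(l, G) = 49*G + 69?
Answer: √(3156 + 3*√3498) ≈ 57.736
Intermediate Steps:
K(l, G) = 69 + 49*G
√(√(11534 + 19948) + K(197, -6 - 1*(-69))) = √(√(11534 + 19948) + (69 + 49*(-6 - 1*(-69)))) = √(√31482 + (69 + 49*(-6 + 69))) = √(3*√3498 + (69 + 49*63)) = √(3*√3498 + (69 + 3087)) = √(3*√3498 + 3156) = √(3156 + 3*√3498)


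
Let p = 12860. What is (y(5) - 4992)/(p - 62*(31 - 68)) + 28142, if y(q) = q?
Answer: 426458881/15154 ≈ 28142.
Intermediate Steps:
(y(5) - 4992)/(p - 62*(31 - 68)) + 28142 = (5 - 4992)/(12860 - 62*(31 - 68)) + 28142 = -4987/(12860 - 62*(-37)) + 28142 = -4987/(12860 + 2294) + 28142 = -4987/15154 + 28142 = 426458881/15154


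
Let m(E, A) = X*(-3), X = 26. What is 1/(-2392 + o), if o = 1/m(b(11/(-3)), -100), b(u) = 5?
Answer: -78/186577 ≈ -0.00041806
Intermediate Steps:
m(E, A) = -78 (m(E, A) = 26*(-3) = -78)
o = -1/78 (o = 1/(-78) = -1/78 ≈ -0.012821)
1/(-2392 + o) = 1/(-2392 - 1/78) = 1/(-186577/78) = -78/186577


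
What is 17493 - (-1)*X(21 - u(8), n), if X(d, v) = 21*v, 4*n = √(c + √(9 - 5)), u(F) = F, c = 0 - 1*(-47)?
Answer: 70119/4 ≈ 17530.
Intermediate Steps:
c = 47 (c = 0 + 47 = 47)
n = 7/4 (n = √(47 + √(9 - 5))/4 = √(47 + √4)/4 = √(47 + 2)/4 = √49/4 = (¼)*7 = 7/4 ≈ 1.7500)
17493 - (-1)*X(21 - u(8), n) = 17493 - (-1)*21*(7/4) = 17493 - (-1)*147/4 = 17493 - 1*(-147/4) = 17493 + 147/4 = 70119/4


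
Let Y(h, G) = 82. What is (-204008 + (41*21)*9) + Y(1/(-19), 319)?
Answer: -196177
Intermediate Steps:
(-204008 + (41*21)*9) + Y(1/(-19), 319) = (-204008 + (41*21)*9) + 82 = (-204008 + 861*9) + 82 = (-204008 + 7749) + 82 = -196259 + 82 = -196177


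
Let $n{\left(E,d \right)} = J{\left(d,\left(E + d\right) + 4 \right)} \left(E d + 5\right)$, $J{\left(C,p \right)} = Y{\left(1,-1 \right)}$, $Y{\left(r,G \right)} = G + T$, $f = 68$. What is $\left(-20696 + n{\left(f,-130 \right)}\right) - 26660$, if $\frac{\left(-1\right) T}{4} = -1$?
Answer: $-73861$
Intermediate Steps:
$T = 4$ ($T = \left(-4\right) \left(-1\right) = 4$)
$Y{\left(r,G \right)} = 4 + G$ ($Y{\left(r,G \right)} = G + 4 = 4 + G$)
$J{\left(C,p \right)} = 3$ ($J{\left(C,p \right)} = 4 - 1 = 3$)
$n{\left(E,d \right)} = 15 + 3 E d$ ($n{\left(E,d \right)} = 3 \left(E d + 5\right) = 3 \left(5 + E d\right) = 15 + 3 E d$)
$\left(-20696 + n{\left(f,-130 \right)}\right) - 26660 = \left(-20696 + \left(15 + 3 \cdot 68 \left(-130\right)\right)\right) - 26660 = \left(-20696 + \left(15 - 26520\right)\right) - 26660 = \left(-20696 - 26505\right) - 26660 = -47201 - 26660 = -73861$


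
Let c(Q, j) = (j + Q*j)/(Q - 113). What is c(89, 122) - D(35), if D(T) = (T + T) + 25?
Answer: -1105/2 ≈ -552.50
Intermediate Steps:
c(Q, j) = (j + Q*j)/(-113 + Q)
D(T) = 25 + 2*T (D(T) = 2*T + 25 = 25 + 2*T)
c(89, 122) - D(35) = 122*(1 + 89)/(-113 + 89) - (25 + 2*35) = 122*90/(-24) - (25 + 70) = 122*(-1/24)*90 - 1*95 = -915/2 - 95 = -1105/2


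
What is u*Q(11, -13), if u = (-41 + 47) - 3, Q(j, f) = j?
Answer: 33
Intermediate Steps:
u = 3 (u = 6 - 3 = 3)
u*Q(11, -13) = 3*11 = 33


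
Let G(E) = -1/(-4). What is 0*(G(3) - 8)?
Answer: 0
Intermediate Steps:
G(E) = 1/4 (G(E) = -1*(-1/4) = 1/4)
0*(G(3) - 8) = 0*(1/4 - 8) = 0*(-31/4) = 0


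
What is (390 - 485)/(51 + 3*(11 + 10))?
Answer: -⅚ ≈ -0.83333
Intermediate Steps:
(390 - 485)/(51 + 3*(11 + 10)) = -95/(51 + 3*21) = -95/(51 + 63) = -95/114 = -95*1/114 = -⅚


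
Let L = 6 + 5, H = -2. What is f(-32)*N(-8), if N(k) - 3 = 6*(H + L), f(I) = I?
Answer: -1824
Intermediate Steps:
L = 11
N(k) = 57 (N(k) = 3 + 6*(-2 + 11) = 3 + 6*9 = 3 + 54 = 57)
f(-32)*N(-8) = -32*57 = -1824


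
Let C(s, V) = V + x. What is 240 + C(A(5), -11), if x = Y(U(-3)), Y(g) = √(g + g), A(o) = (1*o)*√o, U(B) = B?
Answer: 229 + I*√6 ≈ 229.0 + 2.4495*I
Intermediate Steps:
A(o) = o^(3/2) (A(o) = o*√o = o^(3/2))
Y(g) = √2*√g (Y(g) = √(2*g) = √2*√g)
x = I*√6 (x = √2*√(-3) = √2*(I*√3) = I*√6 ≈ 2.4495*I)
C(s, V) = V + I*√6
240 + C(A(5), -11) = 240 + (-11 + I*√6) = 229 + I*√6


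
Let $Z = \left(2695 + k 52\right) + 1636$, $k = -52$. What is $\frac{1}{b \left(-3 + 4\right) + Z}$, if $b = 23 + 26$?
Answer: $\frac{1}{1676} \approx 0.00059666$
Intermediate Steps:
$b = 49$
$Z = 1627$ ($Z = \left(2695 - 2704\right) + 1636 = -9 + 1636 = 1627$)
$\frac{1}{b \left(-3 + 4\right) + Z} = \frac{1}{49 \left(-3 + 4\right) + 1627} = \frac{1}{49 \cdot 1 + 1627} = \frac{1}{49 + 1627} = \frac{1}{1676}$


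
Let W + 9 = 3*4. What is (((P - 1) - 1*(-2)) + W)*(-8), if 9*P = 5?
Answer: -328/9 ≈ -36.444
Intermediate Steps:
P = 5/9 (P = (⅑)*5 = 5/9 ≈ 0.55556)
W = 3 (W = -9 + 3*4 = -9 + 12 = 3)
(((P - 1) - 1*(-2)) + W)*(-8) = (((5/9 - 1) - 1*(-2)) + 3)*(-8) = ((-4/9 + 2) + 3)*(-8) = (14/9 + 3)*(-8) = (41/9)*(-8) = -328/9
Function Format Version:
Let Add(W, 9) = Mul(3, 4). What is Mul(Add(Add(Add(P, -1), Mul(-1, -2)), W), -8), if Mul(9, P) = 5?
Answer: Rational(-328, 9) ≈ -36.444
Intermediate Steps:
P = Rational(5, 9) (P = Mul(Rational(1, 9), 5) = Rational(5, 9) ≈ 0.55556)
W = 3 (W = Add(-9, Mul(3, 4)) = Add(-9, 12) = 3)
Mul(Add(Add(Add(P, -1), Mul(-1, -2)), W), -8) = Mul(Add(Add(Add(Rational(5, 9), -1), Mul(-1, -2)), 3), -8) = Mul(Add(Add(Rational(-4, 9), 2), 3), -8) = Mul(Add(Rational(14, 9), 3), -8) = Mul(Rational(41, 9), -8) = Rational(-328, 9)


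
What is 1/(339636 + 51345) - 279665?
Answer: -109343701364/390981 ≈ -2.7967e+5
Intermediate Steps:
1/(339636 + 51345) - 279665 = 1/390981 - 279665 = -109343701364/390981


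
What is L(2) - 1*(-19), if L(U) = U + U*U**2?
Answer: 29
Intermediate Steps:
L(U) = U + U**3
L(2) - 1*(-19) = (2 + 2**3) - 1*(-19) = (2 + 8) + 19 = 10 + 19 = 29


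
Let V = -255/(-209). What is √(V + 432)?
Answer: √18923487/209 ≈ 20.814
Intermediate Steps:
V = 255/209 (V = -255*(-1/209) = 255/209 ≈ 1.2201)
√(V + 432) = √(255/209 + 432) = √(90543/209) = √18923487/209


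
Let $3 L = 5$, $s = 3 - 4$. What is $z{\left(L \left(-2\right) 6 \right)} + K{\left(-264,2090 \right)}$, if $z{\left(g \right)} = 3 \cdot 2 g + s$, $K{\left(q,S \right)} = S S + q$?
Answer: $4367715$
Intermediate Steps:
$s = -1$ ($s = 3 - 4 = -1$)
$L = \frac{5}{3}$ ($L = \frac{1}{3} \cdot 5 = \frac{5}{3} \approx 1.6667$)
$K{\left(q,S \right)} = q + S^{2}$ ($K{\left(q,S \right)} = S^{2} + q = q + S^{2}$)
$z{\left(g \right)} = -1 + 6 g$ ($z{\left(g \right)} = 3 \cdot 2 g - 1 = 6 g - 1 = -1 + 6 g$)
$z{\left(L \left(-2\right) 6 \right)} + K{\left(-264,2090 \right)} = \left(-1 + 6 \cdot \frac{5}{3} \left(-2\right) 6\right) - \left(264 - 2090^{2}\right) = \left(-1 + 6 \left(\left(- \frac{10}{3}\right) 6\right)\right) + \left(-264 + 4368100\right) = \left(-1 + 6 \left(-20\right)\right) + 4367836 = \left(-1 - 120\right) + 4367836 = -121 + 4367836 = 4367715$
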